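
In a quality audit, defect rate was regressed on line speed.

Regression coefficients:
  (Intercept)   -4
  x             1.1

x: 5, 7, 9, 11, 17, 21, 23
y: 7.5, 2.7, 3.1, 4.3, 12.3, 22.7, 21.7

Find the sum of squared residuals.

SSE = 78.16

x=5: ŷ = -4 + 1.1·5 = 1.5; r = 7.5 − 1.5 = 6
x=7: ŷ = -4 + 1.1·7 = 3.7; r = 2.7 − 3.7 = -1
x=9: ŷ = -4 + 1.1·9 = 5.9; r = 3.1 − 5.9 = -2.8
x=11: ŷ = -4 + 1.1·11 = 8.1; r = 4.3 − 8.1 = -3.8
x=17: ŷ = -4 + 1.1·17 = 14.7; r = 12.3 − 14.7 = -2.4
x=21: ŷ = -4 + 1.1·21 = 19.1; r = 22.7 − 19.1 = 3.6
x=23: ŷ = -4 + 1.1·23 = 21.3; r = 21.7 − 21.3 = 0.4
SSE = 36 + 1 + 7.84 + 14.44 + 5.76 + 12.96 + 0.16 = 78.16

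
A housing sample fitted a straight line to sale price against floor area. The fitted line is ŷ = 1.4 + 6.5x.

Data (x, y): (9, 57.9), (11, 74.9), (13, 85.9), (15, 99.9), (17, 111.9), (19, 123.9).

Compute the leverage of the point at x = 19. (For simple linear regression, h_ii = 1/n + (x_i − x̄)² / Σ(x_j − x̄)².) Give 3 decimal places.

x̄ = (9 + 11 + 13 + 15 + 17 + 19)/6 = 14
Σ(x − x̄)² = 25 + 9 + 1 + 1 + 9 + 25 = 70
h = 1/6 + (5)²/70 = 0.166667 + 0.357143 = 0.524

h = 0.524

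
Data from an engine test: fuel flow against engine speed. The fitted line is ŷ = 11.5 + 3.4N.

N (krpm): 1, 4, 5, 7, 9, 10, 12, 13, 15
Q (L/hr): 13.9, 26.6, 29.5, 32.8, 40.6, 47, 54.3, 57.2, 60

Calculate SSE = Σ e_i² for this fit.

SSE = 27.5

N=1: ŷ = 11.5 + 3.4·1 = 14.9; e = 13.9 − 14.9 = -1
N=4: ŷ = 11.5 + 3.4·4 = 25.1; e = 26.6 − 25.1 = 1.5
N=5: ŷ = 11.5 + 3.4·5 = 28.5; e = 29.5 − 28.5 = 1
N=7: ŷ = 11.5 + 3.4·7 = 35.3; e = 32.8 − 35.3 = -2.5
N=9: ŷ = 11.5 + 3.4·9 = 42.1; e = 40.6 − 42.1 = -1.5
N=10: ŷ = 11.5 + 3.4·10 = 45.5; e = 47 − 45.5 = 1.5
N=12: ŷ = 11.5 + 3.4·12 = 52.3; e = 54.3 − 52.3 = 2
N=13: ŷ = 11.5 + 3.4·13 = 55.7; e = 57.2 − 55.7 = 1.5
N=15: ŷ = 11.5 + 3.4·15 = 62.5; e = 60 − 62.5 = -2.5
SSE = 1 + 2.25 + 1 + 6.25 + 2.25 + 2.25 + 4 + 2.25 + 6.25 = 27.5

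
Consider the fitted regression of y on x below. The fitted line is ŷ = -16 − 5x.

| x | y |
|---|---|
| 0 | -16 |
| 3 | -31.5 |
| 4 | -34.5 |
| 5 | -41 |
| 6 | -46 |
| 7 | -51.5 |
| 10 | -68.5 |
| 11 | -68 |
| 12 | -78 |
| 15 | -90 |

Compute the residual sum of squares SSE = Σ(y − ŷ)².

x=0: ŷ = -16 − 5·0 = -16; r = -16 − (-16) = 0
x=3: ŷ = -16 − 5·3 = -31; r = -31.5 − (-31) = -0.5
x=4: ŷ = -16 − 5·4 = -36; r = -34.5 − (-36) = 1.5
x=5: ŷ = -16 − 5·5 = -41; r = -41 − (-41) = 0
x=6: ŷ = -16 − 5·6 = -46; r = -46 − (-46) = 0
x=7: ŷ = -16 − 5·7 = -51; r = -51.5 − (-51) = -0.5
x=10: ŷ = -16 − 5·10 = -66; r = -68.5 − (-66) = -2.5
x=11: ŷ = -16 − 5·11 = -71; r = -68 − (-71) = 3
x=12: ŷ = -16 − 5·12 = -76; r = -78 − (-76) = -2
x=15: ŷ = -16 − 5·15 = -91; r = -90 − (-91) = 1
SSE = 0 + 0.25 + 2.25 + 0 + 0 + 0.25 + 6.25 + 9 + 4 + 1 = 23

SSE = 23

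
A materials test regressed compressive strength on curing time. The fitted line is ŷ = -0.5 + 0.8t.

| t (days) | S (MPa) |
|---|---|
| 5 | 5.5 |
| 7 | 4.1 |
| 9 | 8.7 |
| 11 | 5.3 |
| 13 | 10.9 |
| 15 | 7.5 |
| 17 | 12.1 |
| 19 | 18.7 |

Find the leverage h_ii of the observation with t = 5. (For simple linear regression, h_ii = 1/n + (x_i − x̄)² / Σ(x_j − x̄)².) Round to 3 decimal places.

h = 0.417

t̄ = (5 + 7 + 9 + 11 + 13 + 15 + 17 + 19)/8 = 12
Σ(t − t̄)² = 49 + 25 + 9 + 1 + 1 + 9 + 25 + 49 = 168
h = 1/8 + (-7)²/168 = 0.125 + 0.291667 = 0.417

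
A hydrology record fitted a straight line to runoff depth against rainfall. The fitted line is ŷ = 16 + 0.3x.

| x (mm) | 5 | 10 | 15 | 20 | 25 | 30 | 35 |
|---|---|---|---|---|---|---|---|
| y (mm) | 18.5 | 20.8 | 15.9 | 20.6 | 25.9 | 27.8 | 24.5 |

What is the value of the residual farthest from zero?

e = -4.6

x=5: ŷ = 16 + 0.3·5 = 17.5; e = 18.5 − 17.5 = 1
x=10: ŷ = 16 + 0.3·10 = 19; e = 20.8 − 19 = 1.8
x=15: ŷ = 16 + 0.3·15 = 20.5; e = 15.9 − 20.5 = -4.6
x=20: ŷ = 16 + 0.3·20 = 22; e = 20.6 − 22 = -1.4
x=25: ŷ = 16 + 0.3·25 = 23.5; e = 25.9 − 23.5 = 2.4
x=30: ŷ = 16 + 0.3·30 = 25; e = 27.8 − 25 = 2.8
x=35: ŷ = 16 + 0.3·35 = 26.5; e = 24.5 − 26.5 = -2
Largest |e| is 4.6 at x = 15, residual -4.6.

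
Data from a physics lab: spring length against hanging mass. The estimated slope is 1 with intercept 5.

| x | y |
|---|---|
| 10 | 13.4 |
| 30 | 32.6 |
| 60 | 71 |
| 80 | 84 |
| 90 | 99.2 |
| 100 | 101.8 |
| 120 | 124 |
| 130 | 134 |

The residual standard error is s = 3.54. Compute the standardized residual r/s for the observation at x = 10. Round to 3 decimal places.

ŷ = 5 + 10 = 15
r = 13.4 − 15 = -1.6
r/s = -1.6 / 3.54 = -0.452

-0.452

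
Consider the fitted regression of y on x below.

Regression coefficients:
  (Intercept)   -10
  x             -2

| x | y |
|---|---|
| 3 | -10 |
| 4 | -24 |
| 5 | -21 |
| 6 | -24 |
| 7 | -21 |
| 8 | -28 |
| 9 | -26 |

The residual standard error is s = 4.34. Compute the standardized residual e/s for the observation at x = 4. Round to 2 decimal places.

-1.38

ŷ = -10 − 2·4 = -18
e = -24 − (-18) = -6
e/s = -6 / 4.34 = -1.38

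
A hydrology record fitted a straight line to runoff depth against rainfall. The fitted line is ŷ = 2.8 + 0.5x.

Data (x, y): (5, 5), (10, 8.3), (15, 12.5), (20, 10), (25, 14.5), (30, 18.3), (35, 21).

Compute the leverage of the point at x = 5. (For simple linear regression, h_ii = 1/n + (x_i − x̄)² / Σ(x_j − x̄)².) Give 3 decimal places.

x̄ = (5 + 10 + 15 + 20 + 25 + 30 + 35)/7 = 20
Σ(x − x̄)² = 225 + 100 + 25 + 0 + 25 + 100 + 225 = 700
h = 1/7 + (-15)²/700 = 0.142857 + 0.321429 = 0.464

h = 0.464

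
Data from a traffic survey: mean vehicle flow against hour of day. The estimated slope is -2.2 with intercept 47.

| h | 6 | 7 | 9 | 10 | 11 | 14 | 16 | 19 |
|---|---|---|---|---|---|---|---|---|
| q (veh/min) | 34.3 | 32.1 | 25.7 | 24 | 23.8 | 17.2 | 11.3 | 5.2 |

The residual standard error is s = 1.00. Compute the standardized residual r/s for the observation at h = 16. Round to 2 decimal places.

-0.50

q̂ = 47 − 2.2·16 = 11.8
r = 11.3 − 11.8 = -0.5
r/s = -0.5 / 1.00 = -0.50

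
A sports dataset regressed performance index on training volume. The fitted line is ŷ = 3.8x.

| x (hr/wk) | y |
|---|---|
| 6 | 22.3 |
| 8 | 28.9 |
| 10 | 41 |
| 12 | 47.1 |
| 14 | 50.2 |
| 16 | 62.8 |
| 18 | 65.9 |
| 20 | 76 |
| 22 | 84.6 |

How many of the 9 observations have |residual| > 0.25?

8

x=6: ŷ = 3.8·6 = 22.8; e = 22.3 − 22.8 = -0.5
x=8: ŷ = 3.8·8 = 30.4; e = 28.9 − 30.4 = -1.5
x=10: ŷ = 3.8·10 = 38; e = 41 − 38 = 3
x=12: ŷ = 3.8·12 = 45.6; e = 47.1 − 45.6 = 1.5
x=14: ŷ = 3.8·14 = 53.2; e = 50.2 − 53.2 = -3
x=16: ŷ = 3.8·16 = 60.8; e = 62.8 − 60.8 = 2
x=18: ŷ = 3.8·18 = 68.4; e = 65.9 − 68.4 = -2.5
x=20: ŷ = 3.8·20 = 76; e = 76 − 76 = 0
x=22: ŷ = 3.8·22 = 83.6; e = 84.6 − 83.6 = 1
|e| > 0.25: x=6 (|e|=0.5), x=8 (|e|=1.5), x=10 (|e|=3), x=12 (|e|=1.5), x=14 (|e|=3), x=16 (|e|=2), x=18 (|e|=2.5), x=22 (|e|=1) → 8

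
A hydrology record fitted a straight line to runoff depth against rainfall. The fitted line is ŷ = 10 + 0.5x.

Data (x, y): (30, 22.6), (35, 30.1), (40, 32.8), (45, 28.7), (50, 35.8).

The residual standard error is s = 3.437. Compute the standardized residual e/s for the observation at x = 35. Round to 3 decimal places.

ŷ = 10 + 0.5·35 = 27.5
e = 30.1 − 27.5 = 2.6
e/s = 2.6 / 3.437 = 0.756

0.756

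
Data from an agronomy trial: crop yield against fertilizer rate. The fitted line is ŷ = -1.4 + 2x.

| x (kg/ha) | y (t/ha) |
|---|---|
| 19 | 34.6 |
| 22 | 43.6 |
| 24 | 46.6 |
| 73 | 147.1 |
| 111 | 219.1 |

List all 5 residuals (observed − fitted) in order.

x=19: ŷ = -1.4 + 2·19 = 36.6; e = 34.6 − 36.6 = -2
x=22: ŷ = -1.4 + 2·22 = 42.6; e = 43.6 − 42.6 = 1
x=24: ŷ = -1.4 + 2·24 = 46.6; e = 46.6 − 46.6 = 0
x=73: ŷ = -1.4 + 2·73 = 144.6; e = 147.1 − 144.6 = 2.5
x=111: ŷ = -1.4 + 2·111 = 220.6; e = 219.1 − 220.6 = -1.5

-2, 1, 0, 2.5, -1.5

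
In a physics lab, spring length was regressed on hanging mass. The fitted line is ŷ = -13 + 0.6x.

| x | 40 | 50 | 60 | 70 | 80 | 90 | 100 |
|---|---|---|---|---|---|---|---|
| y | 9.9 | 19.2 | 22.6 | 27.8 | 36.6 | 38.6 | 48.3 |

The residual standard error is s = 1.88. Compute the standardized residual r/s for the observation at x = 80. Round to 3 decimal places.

ŷ = -13 + 0.6·80 = 35
r = 36.6 − 35 = 1.6
r/s = 1.6 / 1.88 = 0.851

0.851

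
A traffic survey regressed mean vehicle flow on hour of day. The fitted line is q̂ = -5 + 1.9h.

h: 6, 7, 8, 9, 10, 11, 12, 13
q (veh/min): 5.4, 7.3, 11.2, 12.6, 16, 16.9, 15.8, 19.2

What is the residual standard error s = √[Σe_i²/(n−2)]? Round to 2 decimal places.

s = 1.44

h=6: q̂ = -5 + 1.9·6 = 6.4; e = 5.4 − 6.4 = -1
h=7: q̂ = -5 + 1.9·7 = 8.3; e = 7.3 − 8.3 = -1
h=8: q̂ = -5 + 1.9·8 = 10.2; e = 11.2 − 10.2 = 1
h=9: q̂ = -5 + 1.9·9 = 12.1; e = 12.6 − 12.1 = 0.5
h=10: q̂ = -5 + 1.9·10 = 14; e = 16 − 14 = 2
h=11: q̂ = -5 + 1.9·11 = 15.9; e = 16.9 − 15.9 = 1
h=12: q̂ = -5 + 1.9·12 = 17.8; e = 15.8 − 17.8 = -2
h=13: q̂ = -5 + 1.9·13 = 19.7; e = 19.2 − 19.7 = -0.5
SSE = 1 + 1 + 1 + 0.25 + 4 + 1 + 4 + 0.25 = 12.5
s = √(12.5/6) = √2.08333 ≈ 1.44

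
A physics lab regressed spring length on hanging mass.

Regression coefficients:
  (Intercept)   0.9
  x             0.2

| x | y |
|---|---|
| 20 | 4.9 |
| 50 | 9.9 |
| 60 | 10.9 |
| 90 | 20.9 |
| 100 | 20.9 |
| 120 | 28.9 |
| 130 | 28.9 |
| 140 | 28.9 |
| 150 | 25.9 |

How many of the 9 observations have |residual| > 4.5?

1

x=20: ŷ = 0.9 + 0.2·20 = 4.9; r = 4.9 − 4.9 = 0
x=50: ŷ = 0.9 + 0.2·50 = 10.9; r = 9.9 − 10.9 = -1
x=60: ŷ = 0.9 + 0.2·60 = 12.9; r = 10.9 − 12.9 = -2
x=90: ŷ = 0.9 + 0.2·90 = 18.9; r = 20.9 − 18.9 = 2
x=100: ŷ = 0.9 + 0.2·100 = 20.9; r = 20.9 − 20.9 = 0
x=120: ŷ = 0.9 + 0.2·120 = 24.9; r = 28.9 − 24.9 = 4
x=130: ŷ = 0.9 + 0.2·130 = 26.9; r = 28.9 − 26.9 = 2
x=140: ŷ = 0.9 + 0.2·140 = 28.9; r = 28.9 − 28.9 = 0
x=150: ŷ = 0.9 + 0.2·150 = 30.9; r = 25.9 − 30.9 = -5
|r| > 4.5: x=150 (|r|=5) → 1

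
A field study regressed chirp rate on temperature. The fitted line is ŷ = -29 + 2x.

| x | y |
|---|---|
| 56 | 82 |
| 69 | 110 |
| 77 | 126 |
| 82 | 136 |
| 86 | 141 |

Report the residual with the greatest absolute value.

x=56: ŷ = -29 + 2·56 = 83; e = 82 − 83 = -1
x=69: ŷ = -29 + 2·69 = 109; e = 110 − 109 = 1
x=77: ŷ = -29 + 2·77 = 125; e = 126 − 125 = 1
x=82: ŷ = -29 + 2·82 = 135; e = 136 − 135 = 1
x=86: ŷ = -29 + 2·86 = 143; e = 141 − 143 = -2
Largest |e| is 2 at x = 86, residual -2.

e = -2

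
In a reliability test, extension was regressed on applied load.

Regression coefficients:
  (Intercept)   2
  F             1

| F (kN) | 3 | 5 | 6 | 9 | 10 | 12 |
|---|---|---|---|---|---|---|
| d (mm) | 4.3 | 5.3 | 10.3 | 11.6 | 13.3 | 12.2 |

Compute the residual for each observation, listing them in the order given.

-0.7, -1.7, 2.3, 0.6, 1.3, -1.8

F=3: d̂ = 2 + 3 = 5; r = 4.3 − 5 = -0.7
F=5: d̂ = 2 + 5 = 7; r = 5.3 − 7 = -1.7
F=6: d̂ = 2 + 6 = 8; r = 10.3 − 8 = 2.3
F=9: d̂ = 2 + 9 = 11; r = 11.6 − 11 = 0.6
F=10: d̂ = 2 + 10 = 12; r = 13.3 − 12 = 1.3
F=12: d̂ = 2 + 12 = 14; r = 12.2 − 14 = -1.8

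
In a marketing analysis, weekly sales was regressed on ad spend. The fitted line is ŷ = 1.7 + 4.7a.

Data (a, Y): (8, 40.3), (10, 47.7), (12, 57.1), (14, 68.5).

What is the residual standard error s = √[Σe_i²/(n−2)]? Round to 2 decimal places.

s = 1.41

a=8: ŷ = 1.7 + 4.7·8 = 39.3; e = 40.3 − 39.3 = 1
a=10: ŷ = 1.7 + 4.7·10 = 48.7; e = 47.7 − 48.7 = -1
a=12: ŷ = 1.7 + 4.7·12 = 58.1; e = 57.1 − 58.1 = -1
a=14: ŷ = 1.7 + 4.7·14 = 67.5; e = 68.5 − 67.5 = 1
SSE = 1 + 1 + 1 + 1 = 4
s = √(4/2) = √2 ≈ 1.41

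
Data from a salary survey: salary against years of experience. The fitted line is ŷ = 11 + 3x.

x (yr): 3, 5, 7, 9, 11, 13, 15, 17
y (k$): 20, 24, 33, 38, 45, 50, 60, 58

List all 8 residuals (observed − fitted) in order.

x=3: ŷ = 11 + 3·3 = 20; r = 20 − 20 = 0
x=5: ŷ = 11 + 3·5 = 26; r = 24 − 26 = -2
x=7: ŷ = 11 + 3·7 = 32; r = 33 − 32 = 1
x=9: ŷ = 11 + 3·9 = 38; r = 38 − 38 = 0
x=11: ŷ = 11 + 3·11 = 44; r = 45 − 44 = 1
x=13: ŷ = 11 + 3·13 = 50; r = 50 − 50 = 0
x=15: ŷ = 11 + 3·15 = 56; r = 60 − 56 = 4
x=17: ŷ = 11 + 3·17 = 62; r = 58 − 62 = -4

0, -2, 1, 0, 1, 0, 4, -4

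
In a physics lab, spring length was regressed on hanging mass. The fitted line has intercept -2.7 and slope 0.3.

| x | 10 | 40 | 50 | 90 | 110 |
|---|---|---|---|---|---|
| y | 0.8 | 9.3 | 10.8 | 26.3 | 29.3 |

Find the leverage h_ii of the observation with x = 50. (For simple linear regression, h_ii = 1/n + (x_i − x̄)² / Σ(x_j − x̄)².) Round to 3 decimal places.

x̄ = (10 + 40 + 50 + 90 + 110)/5 = 60
Σ(x − x̄)² = 2500 + 400 + 100 + 900 + 2500 = 6400
h = 1/5 + (-10)²/6400 = 0.2 + 0.015625 = 0.216

h = 0.216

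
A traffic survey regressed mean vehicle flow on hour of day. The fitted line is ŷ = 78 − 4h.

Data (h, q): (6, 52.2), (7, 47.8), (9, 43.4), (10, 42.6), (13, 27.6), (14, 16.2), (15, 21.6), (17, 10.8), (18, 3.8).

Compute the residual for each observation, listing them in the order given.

h=6: ŷ = 78 − 4·6 = 54; e = 52.2 − 54 = -1.8
h=7: ŷ = 78 − 4·7 = 50; e = 47.8 − 50 = -2.2
h=9: ŷ = 78 − 4·9 = 42; e = 43.4 − 42 = 1.4
h=10: ŷ = 78 − 4·10 = 38; e = 42.6 − 38 = 4.6
h=13: ŷ = 78 − 4·13 = 26; e = 27.6 − 26 = 1.6
h=14: ŷ = 78 − 4·14 = 22; e = 16.2 − 22 = -5.8
h=15: ŷ = 78 − 4·15 = 18; e = 21.6 − 18 = 3.6
h=17: ŷ = 78 − 4·17 = 10; e = 10.8 − 10 = 0.8
h=18: ŷ = 78 − 4·18 = 6; e = 3.8 − 6 = -2.2

-1.8, -2.2, 1.4, 4.6, 1.6, -5.8, 3.6, 0.8, -2.2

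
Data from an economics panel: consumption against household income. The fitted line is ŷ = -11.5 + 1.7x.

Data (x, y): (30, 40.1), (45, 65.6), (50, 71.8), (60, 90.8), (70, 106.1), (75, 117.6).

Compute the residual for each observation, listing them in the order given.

0.6, 0.6, -1.7, 0.3, -1.4, 1.6

x=30: ŷ = -11.5 + 1.7·30 = 39.5; e = 40.1 − 39.5 = 0.6
x=45: ŷ = -11.5 + 1.7·45 = 65; e = 65.6 − 65 = 0.6
x=50: ŷ = -11.5 + 1.7·50 = 73.5; e = 71.8 − 73.5 = -1.7
x=60: ŷ = -11.5 + 1.7·60 = 90.5; e = 90.8 − 90.5 = 0.3
x=70: ŷ = -11.5 + 1.7·70 = 107.5; e = 106.1 − 107.5 = -1.4
x=75: ŷ = -11.5 + 1.7·75 = 116; e = 117.6 − 116 = 1.6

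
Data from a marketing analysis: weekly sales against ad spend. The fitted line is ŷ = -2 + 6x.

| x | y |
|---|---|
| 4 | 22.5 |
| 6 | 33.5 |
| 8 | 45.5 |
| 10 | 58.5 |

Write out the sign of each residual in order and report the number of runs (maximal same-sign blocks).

x=4: ŷ = -2 + 6·4 = 22; e = 22.5 − 22 = 0.5
x=6: ŷ = -2 + 6·6 = 34; e = 33.5 − 34 = -0.5
x=8: ŷ = -2 + 6·8 = 46; e = 45.5 − 46 = -0.5
x=10: ŷ = -2 + 6·10 = 58; e = 58.5 − 58 = 0.5
Signs: + − − +
Runs: +×1, −×2, +×1 → 3

3 runs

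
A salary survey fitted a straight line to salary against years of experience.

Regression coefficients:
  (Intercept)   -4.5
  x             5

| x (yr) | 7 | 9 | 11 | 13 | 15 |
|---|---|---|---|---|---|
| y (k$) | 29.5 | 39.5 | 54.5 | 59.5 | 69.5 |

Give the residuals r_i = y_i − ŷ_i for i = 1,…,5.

-1, -1, 4, -1, -1

x=7: ŷ = -4.5 + 5·7 = 30.5; r = 29.5 − 30.5 = -1
x=9: ŷ = -4.5 + 5·9 = 40.5; r = 39.5 − 40.5 = -1
x=11: ŷ = -4.5 + 5·11 = 50.5; r = 54.5 − 50.5 = 4
x=13: ŷ = -4.5 + 5·13 = 60.5; r = 59.5 − 60.5 = -1
x=15: ŷ = -4.5 + 5·15 = 70.5; r = 69.5 − 70.5 = -1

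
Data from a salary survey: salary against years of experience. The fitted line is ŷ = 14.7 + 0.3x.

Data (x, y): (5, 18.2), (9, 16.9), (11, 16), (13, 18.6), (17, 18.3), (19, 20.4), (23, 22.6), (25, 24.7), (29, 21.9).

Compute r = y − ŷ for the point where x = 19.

ŷ = 14.7 + 0.3·19 = 20.4
r = 20.4 − 20.4 = 0

r = 0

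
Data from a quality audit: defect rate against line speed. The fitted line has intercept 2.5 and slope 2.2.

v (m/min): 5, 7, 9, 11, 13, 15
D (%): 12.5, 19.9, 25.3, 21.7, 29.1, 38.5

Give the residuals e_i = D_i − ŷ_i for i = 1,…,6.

-1, 2, 3, -5, -2, 3

v=5: ŷ = 2.5 + 2.2·5 = 13.5; e = 12.5 − 13.5 = -1
v=7: ŷ = 2.5 + 2.2·7 = 17.9; e = 19.9 − 17.9 = 2
v=9: ŷ = 2.5 + 2.2·9 = 22.3; e = 25.3 − 22.3 = 3
v=11: ŷ = 2.5 + 2.2·11 = 26.7; e = 21.7 − 26.7 = -5
v=13: ŷ = 2.5 + 2.2·13 = 31.1; e = 29.1 − 31.1 = -2
v=15: ŷ = 2.5 + 2.2·15 = 35.5; e = 38.5 − 35.5 = 3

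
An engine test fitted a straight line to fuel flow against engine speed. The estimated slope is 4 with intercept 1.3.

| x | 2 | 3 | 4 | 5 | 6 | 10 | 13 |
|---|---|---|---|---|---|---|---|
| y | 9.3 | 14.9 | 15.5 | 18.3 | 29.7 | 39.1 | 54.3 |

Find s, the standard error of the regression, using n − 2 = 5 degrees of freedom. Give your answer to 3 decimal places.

x=2: ŷ = 1.3 + 4·2 = 9.3; e = 9.3 − 9.3 = 0
x=3: ŷ = 1.3 + 4·3 = 13.3; e = 14.9 − 13.3 = 1.6
x=4: ŷ = 1.3 + 4·4 = 17.3; e = 15.5 − 17.3 = -1.8
x=5: ŷ = 1.3 + 4·5 = 21.3; e = 18.3 − 21.3 = -3
x=6: ŷ = 1.3 + 4·6 = 25.3; e = 29.7 − 25.3 = 4.4
x=10: ŷ = 1.3 + 4·10 = 41.3; e = 39.1 − 41.3 = -2.2
x=13: ŷ = 1.3 + 4·13 = 53.3; e = 54.3 − 53.3 = 1
SSE = 0 + 2.56 + 3.24 + 9 + 19.36 + 4.84 + 1 = 40
s = √(40/5) = √8 ≈ 2.828

s = 2.828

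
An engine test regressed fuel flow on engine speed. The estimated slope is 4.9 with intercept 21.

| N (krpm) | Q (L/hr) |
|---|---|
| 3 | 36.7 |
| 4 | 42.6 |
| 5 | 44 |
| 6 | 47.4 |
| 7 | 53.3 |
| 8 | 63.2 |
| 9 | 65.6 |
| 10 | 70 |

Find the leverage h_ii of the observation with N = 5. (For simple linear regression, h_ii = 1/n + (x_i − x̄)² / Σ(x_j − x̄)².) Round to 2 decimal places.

h = 0.18

N̄ = (3 + 4 + 5 + 6 + 7 + 8 + 9 + 10)/8 = 6.5
Σ(N − N̄)² = 12.25 + 6.25 + 2.25 + 0.25 + 0.25 + 2.25 + 6.25 + 12.25 = 42
h = 1/8 + (-1.5)²/42 = 0.125 + 0.0535714 = 0.18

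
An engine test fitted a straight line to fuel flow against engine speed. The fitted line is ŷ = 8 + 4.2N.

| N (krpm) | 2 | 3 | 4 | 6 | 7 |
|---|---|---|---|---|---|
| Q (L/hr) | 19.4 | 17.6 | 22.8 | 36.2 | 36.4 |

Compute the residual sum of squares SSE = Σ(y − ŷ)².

SSE = 32

N=2: ŷ = 8 + 4.2·2 = 16.4; e = 19.4 − 16.4 = 3
N=3: ŷ = 8 + 4.2·3 = 20.6; e = 17.6 − 20.6 = -3
N=4: ŷ = 8 + 4.2·4 = 24.8; e = 22.8 − 24.8 = -2
N=6: ŷ = 8 + 4.2·6 = 33.2; e = 36.2 − 33.2 = 3
N=7: ŷ = 8 + 4.2·7 = 37.4; e = 36.4 − 37.4 = -1
SSE = 9 + 9 + 4 + 9 + 1 = 32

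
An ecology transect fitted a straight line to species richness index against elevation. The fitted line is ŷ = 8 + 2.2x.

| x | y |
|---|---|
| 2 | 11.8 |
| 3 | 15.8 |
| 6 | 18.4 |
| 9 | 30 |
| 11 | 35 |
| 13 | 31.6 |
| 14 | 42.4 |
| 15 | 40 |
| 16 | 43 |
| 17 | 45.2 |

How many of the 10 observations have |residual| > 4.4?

x=2: ŷ = 8 + 2.2·2 = 12.4; e = 11.8 − 12.4 = -0.6
x=3: ŷ = 8 + 2.2·3 = 14.6; e = 15.8 − 14.6 = 1.2
x=6: ŷ = 8 + 2.2·6 = 21.2; e = 18.4 − 21.2 = -2.8
x=9: ŷ = 8 + 2.2·9 = 27.8; e = 30 − 27.8 = 2.2
x=11: ŷ = 8 + 2.2·11 = 32.2; e = 35 − 32.2 = 2.8
x=13: ŷ = 8 + 2.2·13 = 36.6; e = 31.6 − 36.6 = -5
x=14: ŷ = 8 + 2.2·14 = 38.8; e = 42.4 − 38.8 = 3.6
x=15: ŷ = 8 + 2.2·15 = 41; e = 40 − 41 = -1
x=16: ŷ = 8 + 2.2·16 = 43.2; e = 43 − 43.2 = -0.2
x=17: ŷ = 8 + 2.2·17 = 45.4; e = 45.2 − 45.4 = -0.2
|e| > 4.4: x=13 (|e|=5) → 1

1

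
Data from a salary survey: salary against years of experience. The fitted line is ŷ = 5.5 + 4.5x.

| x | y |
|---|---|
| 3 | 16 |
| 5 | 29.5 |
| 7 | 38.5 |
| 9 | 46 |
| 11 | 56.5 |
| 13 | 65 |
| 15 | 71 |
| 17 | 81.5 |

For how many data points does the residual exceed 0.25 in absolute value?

x=3: ŷ = 5.5 + 4.5·3 = 19; r = 16 − 19 = -3
x=5: ŷ = 5.5 + 4.5·5 = 28; r = 29.5 − 28 = 1.5
x=7: ŷ = 5.5 + 4.5·7 = 37; r = 38.5 − 37 = 1.5
x=9: ŷ = 5.5 + 4.5·9 = 46; r = 46 − 46 = 0
x=11: ŷ = 5.5 + 4.5·11 = 55; r = 56.5 − 55 = 1.5
x=13: ŷ = 5.5 + 4.5·13 = 64; r = 65 − 64 = 1
x=15: ŷ = 5.5 + 4.5·15 = 73; r = 71 − 73 = -2
x=17: ŷ = 5.5 + 4.5·17 = 82; r = 81.5 − 82 = -0.5
|r| > 0.25: x=3 (|r|=3), x=5 (|r|=1.5), x=7 (|r|=1.5), x=11 (|r|=1.5), x=13 (|r|=1), x=15 (|r|=2), x=17 (|r|=0.5) → 7

7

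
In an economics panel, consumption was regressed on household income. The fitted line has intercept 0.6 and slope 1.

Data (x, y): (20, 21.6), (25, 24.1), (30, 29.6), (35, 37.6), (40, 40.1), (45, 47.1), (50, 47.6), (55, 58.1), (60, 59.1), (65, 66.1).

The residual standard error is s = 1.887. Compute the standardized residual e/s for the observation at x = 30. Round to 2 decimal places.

ŷ = 0.6 + 30 = 30.6
e = 29.6 − 30.6 = -1
e/s = -1 / 1.887 = -0.53

-0.53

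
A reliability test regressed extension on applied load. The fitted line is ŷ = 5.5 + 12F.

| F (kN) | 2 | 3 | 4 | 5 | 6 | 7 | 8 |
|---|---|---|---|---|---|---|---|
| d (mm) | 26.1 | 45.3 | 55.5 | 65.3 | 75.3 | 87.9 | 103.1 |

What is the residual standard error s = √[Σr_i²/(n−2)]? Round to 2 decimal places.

F=2: ŷ = 5.5 + 12·2 = 29.5; r = 26.1 − 29.5 = -3.4
F=3: ŷ = 5.5 + 12·3 = 41.5; r = 45.3 − 41.5 = 3.8
F=4: ŷ = 5.5 + 12·4 = 53.5; r = 55.5 − 53.5 = 2
F=5: ŷ = 5.5 + 12·5 = 65.5; r = 65.3 − 65.5 = -0.2
F=6: ŷ = 5.5 + 12·6 = 77.5; r = 75.3 − 77.5 = -2.2
F=7: ŷ = 5.5 + 12·7 = 89.5; r = 87.9 − 89.5 = -1.6
F=8: ŷ = 5.5 + 12·8 = 101.5; r = 103.1 − 101.5 = 1.6
SSE = 11.56 + 14.44 + 4 + 0.04 + 4.84 + 2.56 + 2.56 = 40
s = √(40/5) = √8 ≈ 2.83

s = 2.83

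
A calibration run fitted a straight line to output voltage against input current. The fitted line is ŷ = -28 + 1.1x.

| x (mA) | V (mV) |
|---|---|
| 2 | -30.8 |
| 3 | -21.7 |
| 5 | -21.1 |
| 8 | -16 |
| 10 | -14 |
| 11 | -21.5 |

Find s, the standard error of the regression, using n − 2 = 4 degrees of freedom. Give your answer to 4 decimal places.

x=2: ŷ = -28 + 1.1·2 = -25.8; r = -30.8 − (-25.8) = -5
x=3: ŷ = -28 + 1.1·3 = -24.7; r = -21.7 − (-24.7) = 3
x=5: ŷ = -28 + 1.1·5 = -22.5; r = -21.1 − (-22.5) = 1.4
x=8: ŷ = -28 + 1.1·8 = -19.2; r = -16 − (-19.2) = 3.2
x=10: ŷ = -28 + 1.1·10 = -17; r = -14 − (-17) = 3
x=11: ŷ = -28 + 1.1·11 = -15.9; r = -21.5 − (-15.9) = -5.6
SSE = 25 + 9 + 1.96 + 10.24 + 9 + 31.36 = 86.56
s = √(86.56/4) = √21.64 ≈ 4.6519

s = 4.6519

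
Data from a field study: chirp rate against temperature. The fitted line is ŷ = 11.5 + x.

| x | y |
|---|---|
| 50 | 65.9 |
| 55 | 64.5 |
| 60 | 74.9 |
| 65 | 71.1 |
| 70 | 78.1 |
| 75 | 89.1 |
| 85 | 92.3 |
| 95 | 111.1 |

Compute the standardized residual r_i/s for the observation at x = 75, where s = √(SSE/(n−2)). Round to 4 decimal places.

x=50: ŷ = 11.5 + 50 = 61.5; r = 65.9 − 61.5 = 4.4
x=55: ŷ = 11.5 + 55 = 66.5; r = 64.5 − 66.5 = -2
x=60: ŷ = 11.5 + 60 = 71.5; r = 74.9 − 71.5 = 3.4
x=65: ŷ = 11.5 + 65 = 76.5; r = 71.1 − 76.5 = -5.4
x=70: ŷ = 11.5 + 70 = 81.5; r = 78.1 − 81.5 = -3.4
x=75: ŷ = 11.5 + 75 = 86.5; r = 89.1 − 86.5 = 2.6
x=85: ŷ = 11.5 + 85 = 96.5; r = 92.3 − 96.5 = -4.2
x=95: ŷ = 11.5 + 95 = 106.5; r = 111.1 − 106.5 = 4.6
SSE = 19.36 + 4 + 11.56 + 29.16 + 11.56 + 6.76 + 17.64 + 21.16 = 121.2
s = √(121.2/6) = 4.49444
r/s = 2.6 / 4.49444 = 0.5785

0.5785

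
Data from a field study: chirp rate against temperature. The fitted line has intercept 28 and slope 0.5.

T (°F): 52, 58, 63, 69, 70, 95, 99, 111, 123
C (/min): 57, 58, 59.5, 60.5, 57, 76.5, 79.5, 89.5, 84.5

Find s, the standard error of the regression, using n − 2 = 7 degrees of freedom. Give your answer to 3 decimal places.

T=52: ŷ = 28 + 0.5·52 = 54; e = 57 − 54 = 3
T=58: ŷ = 28 + 0.5·58 = 57; e = 58 − 57 = 1
T=63: ŷ = 28 + 0.5·63 = 59.5; e = 59.5 − 59.5 = 0
T=69: ŷ = 28 + 0.5·69 = 62.5; e = 60.5 − 62.5 = -2
T=70: ŷ = 28 + 0.5·70 = 63; e = 57 − 63 = -6
T=95: ŷ = 28 + 0.5·95 = 75.5; e = 76.5 − 75.5 = 1
T=99: ŷ = 28 + 0.5·99 = 77.5; e = 79.5 − 77.5 = 2
T=111: ŷ = 28 + 0.5·111 = 83.5; e = 89.5 − 83.5 = 6
T=123: ŷ = 28 + 0.5·123 = 89.5; e = 84.5 − 89.5 = -5
SSE = 9 + 1 + 0 + 4 + 36 + 1 + 4 + 36 + 25 = 116
s = √(116/7) = √16.5714 ≈ 4.071

s = 4.071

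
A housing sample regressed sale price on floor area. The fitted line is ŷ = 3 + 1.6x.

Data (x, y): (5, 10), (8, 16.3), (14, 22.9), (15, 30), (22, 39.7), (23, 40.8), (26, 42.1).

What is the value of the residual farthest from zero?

e = 3

x=5: ŷ = 3 + 1.6·5 = 11; e = 10 − 11 = -1
x=8: ŷ = 3 + 1.6·8 = 15.8; e = 16.3 − 15.8 = 0.5
x=14: ŷ = 3 + 1.6·14 = 25.4; e = 22.9 − 25.4 = -2.5
x=15: ŷ = 3 + 1.6·15 = 27; e = 30 − 27 = 3
x=22: ŷ = 3 + 1.6·22 = 38.2; e = 39.7 − 38.2 = 1.5
x=23: ŷ = 3 + 1.6·23 = 39.8; e = 40.8 − 39.8 = 1
x=26: ŷ = 3 + 1.6·26 = 44.6; e = 42.1 − 44.6 = -2.5
Largest |e| is 3 at x = 15, residual 3.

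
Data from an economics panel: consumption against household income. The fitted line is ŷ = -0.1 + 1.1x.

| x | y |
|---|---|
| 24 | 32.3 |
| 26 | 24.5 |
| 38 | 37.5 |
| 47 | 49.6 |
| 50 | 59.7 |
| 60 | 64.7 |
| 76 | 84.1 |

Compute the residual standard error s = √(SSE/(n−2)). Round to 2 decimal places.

x=24: ŷ = -0.1 + 1.1·24 = 26.3; e = 32.3 − 26.3 = 6
x=26: ŷ = -0.1 + 1.1·26 = 28.5; e = 24.5 − 28.5 = -4
x=38: ŷ = -0.1 + 1.1·38 = 41.7; e = 37.5 − 41.7 = -4.2
x=47: ŷ = -0.1 + 1.1·47 = 51.6; e = 49.6 − 51.6 = -2
x=50: ŷ = -0.1 + 1.1·50 = 54.9; e = 59.7 − 54.9 = 4.8
x=60: ŷ = -0.1 + 1.1·60 = 65.9; e = 64.7 − 65.9 = -1.2
x=76: ŷ = -0.1 + 1.1·76 = 83.5; e = 84.1 − 83.5 = 0.6
SSE = 36 + 16 + 17.64 + 4 + 23.04 + 1.44 + 0.36 = 98.48
s = √(98.48/5) = √19.696 ≈ 4.44

s = 4.44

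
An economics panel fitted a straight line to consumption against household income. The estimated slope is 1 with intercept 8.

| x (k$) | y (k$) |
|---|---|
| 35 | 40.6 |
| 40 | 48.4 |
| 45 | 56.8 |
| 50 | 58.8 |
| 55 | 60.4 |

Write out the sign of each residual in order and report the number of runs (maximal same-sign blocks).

3 runs

x=35: ŷ = 8 + 35 = 43; r = 40.6 − 43 = -2.4
x=40: ŷ = 8 + 40 = 48; r = 48.4 − 48 = 0.4
x=45: ŷ = 8 + 45 = 53; r = 56.8 − 53 = 3.8
x=50: ŷ = 8 + 50 = 58; r = 58.8 − 58 = 0.8
x=55: ŷ = 8 + 55 = 63; r = 60.4 − 63 = -2.6
Signs: − + + + −
Runs: −×1, +×3, −×1 → 3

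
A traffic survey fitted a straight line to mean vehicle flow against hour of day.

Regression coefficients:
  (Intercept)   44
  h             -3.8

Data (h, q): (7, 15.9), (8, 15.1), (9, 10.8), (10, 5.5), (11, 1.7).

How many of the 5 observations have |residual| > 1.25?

2

h=7: q̂ = 44 − 3.8·7 = 17.4; r = 15.9 − 17.4 = -1.5
h=8: q̂ = 44 − 3.8·8 = 13.6; r = 15.1 − 13.6 = 1.5
h=9: q̂ = 44 − 3.8·9 = 9.8; r = 10.8 − 9.8 = 1
h=10: q̂ = 44 − 3.8·10 = 6; r = 5.5 − 6 = -0.5
h=11: q̂ = 44 − 3.8·11 = 2.2; r = 1.7 − 2.2 = -0.5
|r| > 1.25: h=7 (|r|=1.5), h=8 (|r|=1.5) → 2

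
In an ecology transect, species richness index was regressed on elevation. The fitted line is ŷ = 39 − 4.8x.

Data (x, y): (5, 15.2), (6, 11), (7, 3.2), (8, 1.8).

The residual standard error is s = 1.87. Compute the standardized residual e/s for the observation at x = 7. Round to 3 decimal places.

ŷ = 39 − 4.8·7 = 5.4
e = 3.2 − 5.4 = -2.2
e/s = -2.2 / 1.87 = -1.176

-1.176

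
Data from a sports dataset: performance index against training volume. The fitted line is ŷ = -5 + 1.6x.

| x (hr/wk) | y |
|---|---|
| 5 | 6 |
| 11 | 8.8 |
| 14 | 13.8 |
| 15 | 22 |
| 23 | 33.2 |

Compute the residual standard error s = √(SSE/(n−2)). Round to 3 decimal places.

s = 3.973

x=5: ŷ = -5 + 1.6·5 = 3; r = 6 − 3 = 3
x=11: ŷ = -5 + 1.6·11 = 12.6; r = 8.8 − 12.6 = -3.8
x=14: ŷ = -5 + 1.6·14 = 17.4; r = 13.8 − 17.4 = -3.6
x=15: ŷ = -5 + 1.6·15 = 19; r = 22 − 19 = 3
x=23: ŷ = -5 + 1.6·23 = 31.8; r = 33.2 − 31.8 = 1.4
SSE = 9 + 14.44 + 12.96 + 9 + 1.96 = 47.36
s = √(47.36/3) = √15.7867 ≈ 3.973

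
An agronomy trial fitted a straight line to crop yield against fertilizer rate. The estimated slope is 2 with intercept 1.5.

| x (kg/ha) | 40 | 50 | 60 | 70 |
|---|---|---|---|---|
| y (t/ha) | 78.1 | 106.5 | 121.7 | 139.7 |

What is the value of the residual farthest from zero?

e = 5

x=40: ŷ = 1.5 + 2·40 = 81.5; e = 78.1 − 81.5 = -3.4
x=50: ŷ = 1.5 + 2·50 = 101.5; e = 106.5 − 101.5 = 5
x=60: ŷ = 1.5 + 2·60 = 121.5; e = 121.7 − 121.5 = 0.2
x=70: ŷ = 1.5 + 2·70 = 141.5; e = 139.7 − 141.5 = -1.8
Largest |e| is 5 at x = 50, residual 5.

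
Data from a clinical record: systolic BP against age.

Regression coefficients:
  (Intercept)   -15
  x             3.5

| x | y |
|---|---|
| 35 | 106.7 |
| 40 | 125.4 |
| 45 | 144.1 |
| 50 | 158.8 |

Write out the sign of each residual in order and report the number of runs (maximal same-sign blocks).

3 runs

x=35: ŷ = -15 + 3.5·35 = 107.5; r = 106.7 − 107.5 = -0.8
x=40: ŷ = -15 + 3.5·40 = 125; r = 125.4 − 125 = 0.4
x=45: ŷ = -15 + 3.5·45 = 142.5; r = 144.1 − 142.5 = 1.6
x=50: ŷ = -15 + 3.5·50 = 160; r = 158.8 − 160 = -1.2
Signs: − + + −
Runs: −×1, +×2, −×1 → 3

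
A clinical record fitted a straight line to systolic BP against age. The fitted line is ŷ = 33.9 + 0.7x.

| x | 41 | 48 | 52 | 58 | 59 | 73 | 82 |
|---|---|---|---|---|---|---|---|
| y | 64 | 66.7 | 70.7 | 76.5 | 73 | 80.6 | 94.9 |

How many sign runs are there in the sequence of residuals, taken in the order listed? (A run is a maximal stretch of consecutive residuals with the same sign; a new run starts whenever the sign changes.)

x=41: ŷ = 33.9 + 0.7·41 = 62.6; r = 64 − 62.6 = 1.4
x=48: ŷ = 33.9 + 0.7·48 = 67.5; r = 66.7 − 67.5 = -0.8
x=52: ŷ = 33.9 + 0.7·52 = 70.3; r = 70.7 − 70.3 = 0.4
x=58: ŷ = 33.9 + 0.7·58 = 74.5; r = 76.5 − 74.5 = 2
x=59: ŷ = 33.9 + 0.7·59 = 75.2; r = 73 − 75.2 = -2.2
x=73: ŷ = 33.9 + 0.7·73 = 85; r = 80.6 − 85 = -4.4
x=82: ŷ = 33.9 + 0.7·82 = 91.3; r = 94.9 − 91.3 = 3.6
Signs: + − + + − − +
Runs: +×1, −×1, +×2, −×2, +×1 → 5

5 runs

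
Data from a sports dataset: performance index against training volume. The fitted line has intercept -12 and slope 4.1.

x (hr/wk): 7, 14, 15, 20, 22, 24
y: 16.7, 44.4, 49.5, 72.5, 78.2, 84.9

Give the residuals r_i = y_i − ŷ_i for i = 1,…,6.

0, -1, 0, 2.5, 0, -1.5

x=7: ŷ = -12 + 4.1·7 = 16.7; r = 16.7 − 16.7 = 0
x=14: ŷ = -12 + 4.1·14 = 45.4; r = 44.4 − 45.4 = -1
x=15: ŷ = -12 + 4.1·15 = 49.5; r = 49.5 − 49.5 = 0
x=20: ŷ = -12 + 4.1·20 = 70; r = 72.5 − 70 = 2.5
x=22: ŷ = -12 + 4.1·22 = 78.2; r = 78.2 − 78.2 = 0
x=24: ŷ = -12 + 4.1·24 = 86.4; r = 84.9 − 86.4 = -1.5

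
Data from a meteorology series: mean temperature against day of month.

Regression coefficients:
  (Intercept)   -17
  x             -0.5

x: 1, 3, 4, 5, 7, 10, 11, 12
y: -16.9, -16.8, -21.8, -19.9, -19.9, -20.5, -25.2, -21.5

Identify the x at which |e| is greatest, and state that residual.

x = 4, e = -2.8

x=1: ŷ = -17 − 0.5·1 = -17.5; e = -16.9 − (-17.5) = 0.6
x=3: ŷ = -17 − 0.5·3 = -18.5; e = -16.8 − (-18.5) = 1.7
x=4: ŷ = -17 − 0.5·4 = -19; e = -21.8 − (-19) = -2.8
x=5: ŷ = -17 − 0.5·5 = -19.5; e = -19.9 − (-19.5) = -0.4
x=7: ŷ = -17 − 0.5·7 = -20.5; e = -19.9 − (-20.5) = 0.6
x=10: ŷ = -17 − 0.5·10 = -22; e = -20.5 − (-22) = 1.5
x=11: ŷ = -17 − 0.5·11 = -22.5; e = -25.2 − (-22.5) = -2.7
x=12: ŷ = -17 − 0.5·12 = -23; e = -21.5 − (-23) = 1.5
Largest |e| is 2.8 at x = 4, residual -2.8.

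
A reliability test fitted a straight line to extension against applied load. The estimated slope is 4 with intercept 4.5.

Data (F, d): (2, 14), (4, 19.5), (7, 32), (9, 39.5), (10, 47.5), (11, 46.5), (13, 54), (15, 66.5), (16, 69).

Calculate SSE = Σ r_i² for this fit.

F=2: ŷ = 4.5 + 4·2 = 12.5; r = 14 − 12.5 = 1.5
F=4: ŷ = 4.5 + 4·4 = 20.5; r = 19.5 − 20.5 = -1
F=7: ŷ = 4.5 + 4·7 = 32.5; r = 32 − 32.5 = -0.5
F=9: ŷ = 4.5 + 4·9 = 40.5; r = 39.5 − 40.5 = -1
F=10: ŷ = 4.5 + 4·10 = 44.5; r = 47.5 − 44.5 = 3
F=11: ŷ = 4.5 + 4·11 = 48.5; r = 46.5 − 48.5 = -2
F=13: ŷ = 4.5 + 4·13 = 56.5; r = 54 − 56.5 = -2.5
F=15: ŷ = 4.5 + 4·15 = 64.5; r = 66.5 − 64.5 = 2
F=16: ŷ = 4.5 + 4·16 = 68.5; r = 69 − 68.5 = 0.5
SSE = 2.25 + 1 + 0.25 + 1 + 9 + 4 + 6.25 + 4 + 0.25 = 28

SSE = 28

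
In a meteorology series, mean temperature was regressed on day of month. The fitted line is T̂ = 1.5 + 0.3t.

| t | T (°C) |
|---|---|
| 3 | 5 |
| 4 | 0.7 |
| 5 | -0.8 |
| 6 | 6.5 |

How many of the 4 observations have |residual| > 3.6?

t=3: T̂ = 1.5 + 0.3·3 = 2.4; r = 5 − 2.4 = 2.6
t=4: T̂ = 1.5 + 0.3·4 = 2.7; r = 0.7 − 2.7 = -2
t=5: T̂ = 1.5 + 0.3·5 = 3; r = -0.8 − 3 = -3.8
t=6: T̂ = 1.5 + 0.3·6 = 3.3; r = 6.5 − 3.3 = 3.2
|r| > 3.6: t=5 (|r|=3.8) → 1

1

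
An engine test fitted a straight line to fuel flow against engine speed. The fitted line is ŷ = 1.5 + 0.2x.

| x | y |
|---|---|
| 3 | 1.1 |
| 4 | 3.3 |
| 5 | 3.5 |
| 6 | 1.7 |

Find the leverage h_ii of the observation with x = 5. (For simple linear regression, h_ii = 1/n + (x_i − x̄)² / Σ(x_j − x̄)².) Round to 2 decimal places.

h = 0.30

x̄ = (3 + 4 + 5 + 6)/4 = 4.5
Σ(x − x̄)² = 2.25 + 0.25 + 0.25 + 2.25 = 5
h = 1/4 + (0.5)²/5 = 0.25 + 0.05 = 0.30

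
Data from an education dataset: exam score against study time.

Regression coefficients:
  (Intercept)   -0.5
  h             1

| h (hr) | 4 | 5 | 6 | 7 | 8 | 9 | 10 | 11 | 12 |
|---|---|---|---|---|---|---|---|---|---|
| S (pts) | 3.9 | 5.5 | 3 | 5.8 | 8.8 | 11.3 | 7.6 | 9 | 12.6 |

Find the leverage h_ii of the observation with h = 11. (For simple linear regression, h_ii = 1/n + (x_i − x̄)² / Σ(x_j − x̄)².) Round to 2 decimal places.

h̄ = (4 + 5 + 6 + 7 + 8 + 9 + 10 + 11 + 12)/9 = 8
Σ(h − h̄)² = 16 + 9 + 4 + 1 + 0 + 1 + 4 + 9 + 16 = 60
h = 1/9 + (3)²/60 = 0.111111 + 0.15 = 0.26

h = 0.26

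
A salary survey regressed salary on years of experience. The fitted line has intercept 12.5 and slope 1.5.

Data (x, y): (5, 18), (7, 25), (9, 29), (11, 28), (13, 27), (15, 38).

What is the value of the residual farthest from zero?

e = -5

x=5: ŷ = 12.5 + 1.5·5 = 20; e = 18 − 20 = -2
x=7: ŷ = 12.5 + 1.5·7 = 23; e = 25 − 23 = 2
x=9: ŷ = 12.5 + 1.5·9 = 26; e = 29 − 26 = 3
x=11: ŷ = 12.5 + 1.5·11 = 29; e = 28 − 29 = -1
x=13: ŷ = 12.5 + 1.5·13 = 32; e = 27 − 32 = -5
x=15: ŷ = 12.5 + 1.5·15 = 35; e = 38 − 35 = 3
Largest |e| is 5 at x = 13, residual -5.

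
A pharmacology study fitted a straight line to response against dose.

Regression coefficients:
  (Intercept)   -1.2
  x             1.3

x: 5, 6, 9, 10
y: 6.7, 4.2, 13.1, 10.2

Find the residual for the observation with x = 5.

ŷ = -1.2 + 1.3·5 = 5.3
e = 6.7 − 5.3 = 1.4

e = 1.4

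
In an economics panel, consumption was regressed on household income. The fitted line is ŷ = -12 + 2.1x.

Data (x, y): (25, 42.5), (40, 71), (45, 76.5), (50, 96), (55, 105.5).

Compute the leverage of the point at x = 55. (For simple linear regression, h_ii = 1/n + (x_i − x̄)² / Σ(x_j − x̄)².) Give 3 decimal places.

x̄ = (25 + 40 + 45 + 50 + 55)/5 = 43
Σ(x − x̄)² = 324 + 9 + 4 + 49 + 144 = 530
h = 1/5 + (12)²/530 = 0.2 + 0.271698 = 0.472

h = 0.472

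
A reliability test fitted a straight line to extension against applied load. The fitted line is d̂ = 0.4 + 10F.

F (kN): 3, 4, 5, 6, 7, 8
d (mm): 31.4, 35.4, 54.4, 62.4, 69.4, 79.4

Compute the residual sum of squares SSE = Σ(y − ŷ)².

F=3: d̂ = 0.4 + 10·3 = 30.4; r = 31.4 − 30.4 = 1
F=4: d̂ = 0.4 + 10·4 = 40.4; r = 35.4 − 40.4 = -5
F=5: d̂ = 0.4 + 10·5 = 50.4; r = 54.4 − 50.4 = 4
F=6: d̂ = 0.4 + 10·6 = 60.4; r = 62.4 − 60.4 = 2
F=7: d̂ = 0.4 + 10·7 = 70.4; r = 69.4 − 70.4 = -1
F=8: d̂ = 0.4 + 10·8 = 80.4; r = 79.4 − 80.4 = -1
SSE = 1 + 25 + 16 + 4 + 1 + 1 = 48

SSE = 48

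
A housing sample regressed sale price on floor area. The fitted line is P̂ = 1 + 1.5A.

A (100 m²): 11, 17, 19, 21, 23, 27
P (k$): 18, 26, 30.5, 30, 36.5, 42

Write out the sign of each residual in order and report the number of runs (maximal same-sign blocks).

5 runs

A=11: P̂ = 1 + 1.5·11 = 17.5; r = 18 − 17.5 = 0.5
A=17: P̂ = 1 + 1.5·17 = 26.5; r = 26 − 26.5 = -0.5
A=19: P̂ = 1 + 1.5·19 = 29.5; r = 30.5 − 29.5 = 1
A=21: P̂ = 1 + 1.5·21 = 32.5; r = 30 − 32.5 = -2.5
A=23: P̂ = 1 + 1.5·23 = 35.5; r = 36.5 − 35.5 = 1
A=27: P̂ = 1 + 1.5·27 = 41.5; r = 42 − 41.5 = 0.5
Signs: + − + − + +
Runs: +×1, −×1, +×1, −×1, +×2 → 5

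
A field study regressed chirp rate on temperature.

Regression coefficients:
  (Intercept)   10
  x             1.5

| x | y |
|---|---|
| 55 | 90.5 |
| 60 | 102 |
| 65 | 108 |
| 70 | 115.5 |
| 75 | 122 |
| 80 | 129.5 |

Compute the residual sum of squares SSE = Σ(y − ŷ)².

SSE = 9

x=55: ŷ = 10 + 1.5·55 = 92.5; r = 90.5 − 92.5 = -2
x=60: ŷ = 10 + 1.5·60 = 100; r = 102 − 100 = 2
x=65: ŷ = 10 + 1.5·65 = 107.5; r = 108 − 107.5 = 0.5
x=70: ŷ = 10 + 1.5·70 = 115; r = 115.5 − 115 = 0.5
x=75: ŷ = 10 + 1.5·75 = 122.5; r = 122 − 122.5 = -0.5
x=80: ŷ = 10 + 1.5·80 = 130; r = 129.5 − 130 = -0.5
SSE = 4 + 4 + 0.25 + 0.25 + 0.25 + 0.25 = 9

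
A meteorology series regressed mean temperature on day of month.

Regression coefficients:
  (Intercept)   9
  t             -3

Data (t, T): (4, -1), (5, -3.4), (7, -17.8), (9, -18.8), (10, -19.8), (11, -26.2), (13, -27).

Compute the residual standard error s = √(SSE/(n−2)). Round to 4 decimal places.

t=4: ŷ = 9 − 3·4 = -3; r = -1 − (-3) = 2
t=5: ŷ = 9 − 3·5 = -6; r = -3.4 − (-6) = 2.6
t=7: ŷ = 9 − 3·7 = -12; r = -17.8 − (-12) = -5.8
t=9: ŷ = 9 − 3·9 = -18; r = -18.8 − (-18) = -0.8
t=10: ŷ = 9 − 3·10 = -21; r = -19.8 − (-21) = 1.2
t=11: ŷ = 9 − 3·11 = -24; r = -26.2 − (-24) = -2.2
t=13: ŷ = 9 − 3·13 = -30; r = -27 − (-30) = 3
SSE = 4 + 6.76 + 33.64 + 0.64 + 1.44 + 4.84 + 9 = 60.32
s = √(60.32/5) = √12.064 ≈ 3.4733

s = 3.4733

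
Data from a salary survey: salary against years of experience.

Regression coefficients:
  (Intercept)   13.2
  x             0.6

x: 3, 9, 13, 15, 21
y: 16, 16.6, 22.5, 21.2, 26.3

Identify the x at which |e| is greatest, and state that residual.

x=3: ŷ = 13.2 + 0.6·3 = 15; e = 16 − 15 = 1
x=9: ŷ = 13.2 + 0.6·9 = 18.6; e = 16.6 − 18.6 = -2
x=13: ŷ = 13.2 + 0.6·13 = 21; e = 22.5 − 21 = 1.5
x=15: ŷ = 13.2 + 0.6·15 = 22.2; e = 21.2 − 22.2 = -1
x=21: ŷ = 13.2 + 0.6·21 = 25.8; e = 26.3 − 25.8 = 0.5
Largest |e| is 2 at x = 9, residual -2.

x = 9, e = -2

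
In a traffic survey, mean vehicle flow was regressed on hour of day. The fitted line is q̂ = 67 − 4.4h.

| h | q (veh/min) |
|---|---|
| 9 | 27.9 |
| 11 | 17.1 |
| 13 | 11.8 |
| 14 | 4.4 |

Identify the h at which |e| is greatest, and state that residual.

h=9: q̂ = 67 − 4.4·9 = 27.4; e = 27.9 − 27.4 = 0.5
h=11: q̂ = 67 − 4.4·11 = 18.6; e = 17.1 − 18.6 = -1.5
h=13: q̂ = 67 − 4.4·13 = 9.8; e = 11.8 − 9.8 = 2
h=14: q̂ = 67 − 4.4·14 = 5.4; e = 4.4 − 5.4 = -1
Largest |e| is 2 at h = 13, residual 2.

h = 13, e = 2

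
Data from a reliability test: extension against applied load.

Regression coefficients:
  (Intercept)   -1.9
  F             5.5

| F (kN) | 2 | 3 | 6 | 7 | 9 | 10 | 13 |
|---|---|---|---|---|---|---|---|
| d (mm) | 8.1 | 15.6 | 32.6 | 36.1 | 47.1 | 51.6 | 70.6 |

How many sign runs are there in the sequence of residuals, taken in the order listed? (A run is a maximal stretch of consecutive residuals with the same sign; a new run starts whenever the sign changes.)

F=2: ŷ = -1.9 + 5.5·2 = 9.1; r = 8.1 − 9.1 = -1
F=3: ŷ = -1.9 + 5.5·3 = 14.6; r = 15.6 − 14.6 = 1
F=6: ŷ = -1.9 + 5.5·6 = 31.1; r = 32.6 − 31.1 = 1.5
F=7: ŷ = -1.9 + 5.5·7 = 36.6; r = 36.1 − 36.6 = -0.5
F=9: ŷ = -1.9 + 5.5·9 = 47.6; r = 47.1 − 47.6 = -0.5
F=10: ŷ = -1.9 + 5.5·10 = 53.1; r = 51.6 − 53.1 = -1.5
F=13: ŷ = -1.9 + 5.5·13 = 69.6; r = 70.6 − 69.6 = 1
Signs: − + + − − − +
Runs: −×1, +×2, −×3, +×1 → 4

4 runs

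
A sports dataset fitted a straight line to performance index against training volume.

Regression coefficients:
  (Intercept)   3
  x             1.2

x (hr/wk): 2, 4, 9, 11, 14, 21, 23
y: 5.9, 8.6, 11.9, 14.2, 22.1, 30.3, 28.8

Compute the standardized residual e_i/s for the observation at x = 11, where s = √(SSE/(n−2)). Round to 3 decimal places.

-0.966

x=2: ŷ = 3 + 1.2·2 = 5.4; e = 5.9 − 5.4 = 0.5
x=4: ŷ = 3 + 1.2·4 = 7.8; e = 8.6 − 7.8 = 0.8
x=9: ŷ = 3 + 1.2·9 = 13.8; e = 11.9 − 13.8 = -1.9
x=11: ŷ = 3 + 1.2·11 = 16.2; e = 14.2 − 16.2 = -2
x=14: ŷ = 3 + 1.2·14 = 19.8; e = 22.1 − 19.8 = 2.3
x=21: ŷ = 3 + 1.2·21 = 28.2; e = 30.3 − 28.2 = 2.1
x=23: ŷ = 3 + 1.2·23 = 30.6; e = 28.8 − 30.6 = -1.8
SSE = 0.25 + 0.64 + 3.61 + 4 + 5.29 + 4.41 + 3.24 = 21.44
s = √(21.44/5) = 2.07075
e/s = -2 / 2.07075 = -0.966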